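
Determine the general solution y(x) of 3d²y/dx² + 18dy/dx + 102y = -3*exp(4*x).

Divide through by 3: y'' + 6y' + 34y = -exp(4*x).
Characteristic equation r² + 6r + 34 = 0 has discriminant (6)² - 4·(34) = -100 < 0, so r = -3 ± 5i.
Hence y_h = C1*cos(5*x)*exp(-3*x) + C2*exp(-3*x)*sin(5*x).
Try y_p = A*exp(4*x). Substituting into the equation and dividing by exp(4*x) gives A = -1/74, so y_p = -exp(4*x)/74.

y = -exp(4*x)/74 + C1*cos(5*x)*exp(-3*x) + C2*exp(-3*x)*sin(5*x)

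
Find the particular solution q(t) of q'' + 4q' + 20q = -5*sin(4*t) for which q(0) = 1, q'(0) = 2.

Characteristic equation r² + 4r + 20 = 0 has discriminant (4)² - 4·(20) = -64 < 0, so r = -2 ± 4i.
Hence q_h = C1*cos(4*t)*exp(-2*t) + C2*exp(-2*t)*sin(4*t).
Try q_p = A*cos(4*t) + B*sin(4*t). Substituting and equating the coefficients of cos(4t) and sin(4t) gives A = 5/17, B = -5/68, so q_p = -5*sin(4*t)/68 + 5*cos(4*t)/17.
General solution: q = -5*sin(4*t)/68 + 5*cos(4*t)/17 + C1*cos(4*t)*exp(-2*t) + C2*exp(-2*t)*sin(4*t).
Apply the initial conditions: q(0) = 5/17 + C1 = 1 and q'(0) = -5/17 - 2*C1 + 4*C2 = 2. Solving gives C1 = 12/17, C2 = 63/68.

q = -5*sin(4*t)/68 + 5*cos(4*t)/17 + 12*cos(4*t)*exp(-2*t)/17 + 63*exp(-2*t)*sin(4*t)/68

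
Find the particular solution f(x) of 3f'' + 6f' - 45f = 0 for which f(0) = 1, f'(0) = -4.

f = exp(3*x)/8 + 7*exp(-5*x)/8

Divide through by 3: f'' + 2f' - 15f = 0.
Characteristic equation r² + 2r - 15 = 0 factors as (r + 5)(r - 3) = 0, so r = -5, 3.
Hence f_h = C1*exp(-5*x) + C2*exp(3*x).
Apply the initial conditions: f(0) = C1 + C2 = 1 and f'(0) = -5*C1 + 3*C2 = -4. Solving gives C1 = 7/8, C2 = 1/8.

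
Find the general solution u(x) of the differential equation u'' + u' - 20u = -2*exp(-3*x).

u = exp(-3*x)/7 + C1*exp(4*x) + C2*exp(-5*x)

Characteristic equation r² + r - 20 = 0 factors as (r - 4)(r + 5) = 0, so r = 4, -5.
Hence u_h = C1*exp(4*x) + C2*exp(-5*x).
Try u_p = A*exp(-3*x). Substituting into the equation and dividing by exp(-3*x) gives A = 1/7, so u_p = exp(-3*x)/7.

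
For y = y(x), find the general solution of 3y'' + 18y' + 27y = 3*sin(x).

y = -3*cos(x)/50 + 2*sin(x)/25 + C1*exp(-3*x) + C2*x*exp(-3*x)

Divide through by 3: y'' + 6y' + 9y = sin(x).
Characteristic equation r² + 6r + 9 = 0 has discriminant (6)² - 4·(9) = 0, so r = -3 is a repeated root.
Hence y_h = (C1 + C2*x)*exp(-3*x).
Try y_p = A*cos(x) + B*sin(x). Substituting and equating the coefficients of cos(x) and sin(x) gives A = -3/50, B = 2/25, so y_p = -3*cos(x)/50 + 2*sin(x)/25.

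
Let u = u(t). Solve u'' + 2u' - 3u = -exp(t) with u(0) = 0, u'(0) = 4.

u = -17*exp(-3*t)/16 + 17*exp(t)/16 - t*exp(t)/4

Characteristic equation r² + 2r - 3 = 0 factors as (r - 1)(r + 3) = 0, so r = 1, -3.
Hence u_h = C1*exp(t) + C2*exp(-3*t).
Since exp(t) solves the homogeneous equation (r = 1 is a root of multiplicity 1), multiply the trial by t. Try u_p = A*t*exp(t). Substituting into the equation and dividing by exp(t) gives A = -1/4, so u_p = -t*exp(t)/4.
General solution: u = C1*exp(t) + C2*exp(-3*t) - t*exp(t)/4.
Apply the initial conditions: u(0) = C1 + C2 = 0 and u'(0) = -1/4 + C1 - 3*C2 = 4. Solving gives C1 = 17/16, C2 = -17/16.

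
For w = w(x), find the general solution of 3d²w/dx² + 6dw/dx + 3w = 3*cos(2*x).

w = -3*cos(2*x)/25 + 4*sin(2*x)/25 + C1*exp(-x) + C2*x*exp(-x)

Divide through by 3: w'' + 2w' + w = cos(2*x).
Characteristic equation r² + 2r + 1 = 0 has discriminant (2)² - 4·(1) = 0, so r = -1 is a repeated root.
Hence w_h = (C1 + C2*x)*exp(-x).
Try w_p = A*cos(2*x) + B*sin(2*x). Substituting and equating the coefficients of cos(2x) and sin(2x) gives A = -3/25, B = 4/25, so w_p = -3*cos(2*x)/25 + 4*sin(2*x)/25.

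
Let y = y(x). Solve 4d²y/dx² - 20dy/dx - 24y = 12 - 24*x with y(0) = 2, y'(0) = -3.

y = -4/3 + x - 2*exp(6*x)/21 + 24*exp(-x)/7

Divide through by 4: y'' - 5y' - 6y = 3 - 6*x.
Characteristic equation r² - 5r - 6 = 0 factors as (r - 6)(r + 1) = 0, so r = 6, -1.
Hence y_h = C1*exp(6*x) + C2*exp(-x).
For the particular solution try y_p = A0 + A1*x. Substituting and matching coefficients of each power of x gives A0 = -4/3, A1 = 1, so y_p = -4/3 + x.
General solution: y = -4/3 + x + C1*exp(6*x) + C2*exp(-x).
Apply the initial conditions: y(0) = -4/3 + C1 + C2 = 2 and y'(0) = 1 - C2 + 6*C1 = -3. Solving gives C1 = -2/21, C2 = 24/7.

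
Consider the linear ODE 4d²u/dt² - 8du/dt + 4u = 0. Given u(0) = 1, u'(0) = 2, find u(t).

u = t*exp(t) + exp(t)

Divide through by 4: u'' - 2u' + u = 0.
Characteristic equation r² - 2r + 1 = 0 has discriminant (-2)² - 4·(1) = 0, so r = 1 is a repeated root.
Hence u_h = (C1 + C2*t)*exp(t).
Apply the initial conditions: u(0) = C1 = 1 and u'(0) = C1 + C2 = 2. Solving gives C1 = 1, C2 = 1.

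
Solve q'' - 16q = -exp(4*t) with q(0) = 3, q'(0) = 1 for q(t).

Characteristic equation r² - 16 = 0 factors as (r - 4)(r + 4) = 0, so r = 4, -4.
Hence q_h = C1*exp(4*t) + C2*exp(-4*t).
Since exp(4*t) solves the homogeneous equation (r = 4 is a root of multiplicity 1), multiply the trial by t. Try q_p = A*t*exp(4*t). Substituting into the equation and dividing by exp(4*t) gives A = -1/8, so q_p = -t*exp(4*t)/8.
General solution: q = C1*exp(4*t) + C2*exp(-4*t) - t*exp(4*t)/8.
Apply the initial conditions: q(0) = C1 + C2 = 3 and q'(0) = -1/8 - 4*C2 + 4*C1 = 1. Solving gives C1 = 105/64, C2 = 87/64.

q = 87*exp(-4*t)/64 + 105*exp(4*t)/64 - t*exp(4*t)/8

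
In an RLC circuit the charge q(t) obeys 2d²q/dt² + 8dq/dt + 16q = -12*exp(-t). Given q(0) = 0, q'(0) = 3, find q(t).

q = -6*exp(-t)/5 + 6*cos(2*t)*exp(-2*t)/5 + 21*exp(-2*t)*sin(2*t)/10

Divide through by 2: q'' + 4q' + 8q = -6*exp(-t).
Characteristic equation r² + 4r + 8 = 0 has discriminant (4)² - 4·(8) = -16 < 0, so r = -2 ± 2i.
Hence q_h = C1*cos(2*t)*exp(-2*t) + C2*exp(-2*t)*sin(2*t).
Try q_p = A*exp(-t). Substituting into the equation and dividing by exp(-t) gives A = -6/5, so q_p = -6*exp(-t)/5.
General solution: q = -6*exp(-t)/5 + C1*cos(2*t)*exp(-2*t) + C2*exp(-2*t)*sin(2*t).
Apply the initial conditions: q(0) = -6/5 + C1 = 0 and q'(0) = 6/5 - 2*C1 + 2*C2 = 3. Solving gives C1 = 6/5, C2 = 21/10.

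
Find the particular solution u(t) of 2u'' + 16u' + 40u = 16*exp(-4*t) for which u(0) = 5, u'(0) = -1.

u = 2*exp(-4*t) + 3*cos(2*t)*exp(-4*t) + 19*exp(-4*t)*sin(2*t)/2

Divide through by 2: u'' + 8u' + 20u = 8*exp(-4*t).
Characteristic equation r² + 8r + 20 = 0 has discriminant (8)² - 4·(20) = -16 < 0, so r = -4 ± 2i.
Hence u_h = C1*cos(2*t)*exp(-4*t) + C2*exp(-4*t)*sin(2*t).
Try u_p = A*exp(-4*t). Substituting into the equation and dividing by exp(-4*t) gives A = 2, so u_p = 2*exp(-4*t).
General solution: u = 2*exp(-4*t) + C1*cos(2*t)*exp(-4*t) + C2*exp(-4*t)*sin(2*t).
Apply the initial conditions: u(0) = 2 + C1 = 5 and u'(0) = -8 - 4*C1 + 2*C2 = -1. Solving gives C1 = 3, C2 = 19/2.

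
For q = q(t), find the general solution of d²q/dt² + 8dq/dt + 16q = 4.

Characteristic equation r² + 8r + 16 = 0 has discriminant (8)² - 4·(16) = 0, so r = -4 is a repeated root.
Hence q_h = (C1 + C2*t)*exp(-4*t).
For the particular solution try q_p = A0. Substituting and matching coefficients of each power of t gives A0 = 1/4, so q_p = 1/4.

q = 1/4 + C1*exp(-4*t) + C2*t*exp(-4*t)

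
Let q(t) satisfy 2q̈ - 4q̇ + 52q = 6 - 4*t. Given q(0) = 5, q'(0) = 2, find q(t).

q = 37/338 - t/13 - 951*exp(t)*sin(5*t)/1690 + 1653*cos(5*t)*exp(t)/338

Divide through by 2: q'' - 2q' + 26q = 3 - 2*t.
Characteristic equation r² - 2r + 26 = 0 has discriminant (-2)² - 4·(26) = -100 < 0, so r = 1 ± 5i.
Hence q_h = C1*cos(5*t)*exp(t) + C2*exp(t)*sin(5*t).
For the particular solution try q_p = A0 + A1*t. Substituting and matching coefficients of each power of t gives A0 = 37/338, A1 = -1/13, so q_p = 37/338 - t/13.
General solution: q = 37/338 - t/13 + C1*cos(5*t)*exp(t) + C2*exp(t)*sin(5*t).
Apply the initial conditions: q(0) = 37/338 + C1 = 5 and q'(0) = -1/13 + C1 + 5*C2 = 2. Solving gives C1 = 1653/338, C2 = -951/1690.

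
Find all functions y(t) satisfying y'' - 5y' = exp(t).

y = C2 - exp(t)/4 + C1*exp(5*t)

Characteristic equation r² - 5r = 0 factors as (r - 5)r = 0, so r = 5, 0.
Hence y_h = C1*exp(5*t) + C2.
Try y_p = A*exp(t). Substituting into the equation and dividing by exp(t) gives A = -1/4, so y_p = -exp(t)/4.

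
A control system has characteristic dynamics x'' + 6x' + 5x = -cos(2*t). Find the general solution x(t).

x = -12*sin(2*t)/145 - cos(2*t)/145 + C1*exp(-5*t) + C2*exp(-t)

Characteristic equation r² + 6r + 5 = 0 factors as (r + 5)(r + 1) = 0, so r = -5, -1.
Hence x_h = C1*exp(-5*t) + C2*exp(-t).
Try x_p = A*cos(2*t) + B*sin(2*t). Substituting and equating the coefficients of cos(2t) and sin(2t) gives A = -1/145, B = -12/145, so x_p = -12*sin(2*t)/145 - cos(2*t)/145.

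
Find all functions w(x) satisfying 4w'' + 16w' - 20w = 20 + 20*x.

w = -9/5 - x + C1*exp(-5*x) + C2*exp(x)

Divide through by 4: w'' + 4w' - 5w = 5 + 5*x.
Characteristic equation r² + 4r - 5 = 0 factors as (r + 5)(r - 1) = 0, so r = -5, 1.
Hence w_h = C1*exp(-5*x) + C2*exp(x).
For the particular solution try w_p = A0 + A1*x. Substituting and matching coefficients of each power of x gives A0 = -9/5, A1 = -1, so w_p = -9/5 - x.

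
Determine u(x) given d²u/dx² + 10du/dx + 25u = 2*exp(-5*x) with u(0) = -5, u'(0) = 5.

u = -5*exp(-5*x) + x**2*exp(-5*x) - 20*x*exp(-5*x)

Characteristic equation r² + 10r + 25 = 0 has discriminant (10)² - 4·(25) = 0, so r = -5 is a repeated root.
Hence u_h = (C1 + C2*x)*exp(-5*x).
Since exp(-5*x) solves the homogeneous equation (r = -5 is a root of multiplicity 2), multiply the trial by x^2. Try u_p = A*x^2*exp(-5*x). Substituting into the equation and dividing by exp(-5*x) gives A = 1, so u_p = x^2*exp(-5*x).
General solution: u = C1*exp(-5*x) + x^2*exp(-5*x) + C2*x*exp(-5*x).
Apply the initial conditions: u(0) = C1 = -5 and u'(0) = C2 - 5*C1 = 5. Solving gives C1 = -5, C2 = -20.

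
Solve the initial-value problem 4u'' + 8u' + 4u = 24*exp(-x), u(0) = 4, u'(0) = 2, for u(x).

u = 4*exp(-x) + 3*x**2*exp(-x) + 6*x*exp(-x)

Divide through by 4: u'' + 2u' + u = 6*exp(-x).
Characteristic equation r² + 2r + 1 = 0 has discriminant (2)² - 4·(1) = 0, so r = -1 is a repeated root.
Hence u_h = (C1 + C2*x)*exp(-x).
Since exp(-x) solves the homogeneous equation (r = -1 is a root of multiplicity 2), multiply the trial by x^2. Try u_p = A*x^2*exp(-x). Substituting into the equation and dividing by exp(-x) gives A = 3, so u_p = 3*x^2*exp(-x).
General solution: u = C1*exp(-x) + 3*x^2*exp(-x) + C2*x*exp(-x).
Apply the initial conditions: u(0) = C1 = 4 and u'(0) = C2 - C1 = 2. Solving gives C1 = 4, C2 = 6.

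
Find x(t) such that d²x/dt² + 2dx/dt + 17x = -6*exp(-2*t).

Characteristic equation r² + 2r + 17 = 0 has discriminant (2)² - 4·(17) = -64 < 0, so r = -1 ± 4i.
Hence x_h = C1*cos(4*t)*exp(-t) + C2*exp(-t)*sin(4*t).
Try x_p = A*exp(-2*t). Substituting into the equation and dividing by exp(-2*t) gives A = -6/17, so x_p = -6*exp(-2*t)/17.

x = -6*exp(-2*t)/17 + C1*cos(4*t)*exp(-t) + C2*exp(-t)*sin(4*t)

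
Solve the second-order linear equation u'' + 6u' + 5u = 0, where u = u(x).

Characteristic equation r² + 6r + 5 = 0 factors as (r + 1)(r + 5) = 0, so r = -1, -5.
Hence u_h = C1*exp(-x) + C2*exp(-5*x).

u = C1*exp(-x) + C2*exp(-5*x)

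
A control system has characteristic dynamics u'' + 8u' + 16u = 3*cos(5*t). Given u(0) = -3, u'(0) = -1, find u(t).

Characteristic equation r² + 8r + 16 = 0 has discriminant (8)² - 4·(16) = 0, so r = -4 is a repeated root.
Hence u_h = (C1 + C2*t)*exp(-4*t).
Try u_p = A*cos(5*t) + B*sin(5*t). Substituting and equating the coefficients of cos(5t) and sin(5t) gives A = -27/1681, B = 120/1681, so u_p = -27*cos(5*t)/1681 + 120*sin(5*t)/1681.
General solution: u = -27*cos(5*t)/1681 + 120*sin(5*t)/1681 + C1*exp(-4*t) + C2*t*exp(-4*t).
Apply the initial conditions: u(0) = -27/1681 + C1 = -3 and u'(0) = 600/1681 + C2 - 4*C1 = -1. Solving gives C1 = -5016/1681, C2 = -545/41.

u = -5016*exp(-4*t)/1681 - 27*cos(5*t)/1681 + 120*sin(5*t)/1681 - 545*t*exp(-4*t)/41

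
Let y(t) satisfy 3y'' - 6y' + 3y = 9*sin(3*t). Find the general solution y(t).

y = -6*sin(3*t)/25 + 9*cos(3*t)/50 + C1*exp(t) + C2*t*exp(t)

Divide through by 3: y'' - 2y' + y = 3*sin(3*t).
Characteristic equation r² - 2r + 1 = 0 has discriminant (-2)² - 4·(1) = 0, so r = 1 is a repeated root.
Hence y_h = (C1 + C2*t)*exp(t).
Try y_p = A*cos(3*t) + B*sin(3*t). Substituting and equating the coefficients of cos(3t) and sin(3t) gives A = 9/50, B = -6/25, so y_p = -6*sin(3*t)/25 + 9*cos(3*t)/50.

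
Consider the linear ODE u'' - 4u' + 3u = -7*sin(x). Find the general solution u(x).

Characteristic equation r² - 4r + 3 = 0 factors as (r - 3)(r - 1) = 0, so r = 3, 1.
Hence u_h = C1*exp(3*x) + C2*exp(x).
Try u_p = A*cos(x) + B*sin(x). Substituting and equating the coefficients of cos(x) and sin(x) gives A = -7/5, B = -7/10, so u_p = -7*cos(x)/5 - 7*sin(x)/10.

u = -7*cos(x)/5 - 7*sin(x)/10 + C1*exp(3*x) + C2*exp(x)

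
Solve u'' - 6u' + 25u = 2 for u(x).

Characteristic equation r² - 6r + 25 = 0 has discriminant (-6)² - 4·(25) = -64 < 0, so r = 3 ± 4i.
Hence u_h = C1*cos(4*x)*exp(3*x) + C2*exp(3*x)*sin(4*x).
For the particular solution try u_p = A0. Substituting and matching coefficients of each power of x gives A0 = 2/25, so u_p = 2/25.

u = 2/25 + C1*cos(4*x)*exp(3*x) + C2*exp(3*x)*sin(4*x)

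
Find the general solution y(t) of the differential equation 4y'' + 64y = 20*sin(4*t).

y = C1*cos(4*t) + C2*sin(4*t) - 5*t*cos(4*t)/8

Divide through by 4: y'' + 16y = 5*sin(4*t).
Characteristic equation r² + 16 = 0 has discriminant (0)² - 4·(16) = -64 < 0, so r = ± 4i.
Hence y_h = C1*cos(4*t) + C2*sin(4*t).
Since ±4i are characteristic roots, multiply the trial by t. Try y_p = t*(A*cos(4*t) + B*sin(4*t)). Substituting and equating the coefficients of cos(4t) and sin(4t) gives A = -5/8, B = 0, so y_p = -5*t*cos(4*t)/8.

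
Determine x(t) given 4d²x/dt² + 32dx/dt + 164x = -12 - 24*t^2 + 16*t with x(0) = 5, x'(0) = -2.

x = -6631/68921 - 6*t**2/41 + 260*t/1681 + 351236*cos(5*t)*exp(-4*t)/68921 + 1256442*exp(-4*t)*sin(5*t)/344605

Divide through by 4: x'' + 8x' + 41x = -3 - 6*t^2 + 4*t.
Characteristic equation r² + 8r + 41 = 0 has discriminant (8)² - 4·(41) = -100 < 0, so r = -4 ± 5i.
Hence x_h = C1*cos(5*t)*exp(-4*t) + C2*exp(-4*t)*sin(5*t).
For the particular solution try x_p = A0 + A1*t + A2*t^2. Substituting and matching coefficients of each power of t gives A0 = -6631/68921, A1 = 260/1681, A2 = -6/41, so x_p = -6631/68921 - 6*t^2/41 + 260*t/1681.
General solution: x = -6631/68921 - 6*t^2/41 + 260*t/1681 + C1*cos(5*t)*exp(-4*t) + C2*exp(-4*t)*sin(5*t).
Apply the initial conditions: x(0) = -6631/68921 + C1 = 5 and x'(0) = 260/1681 - 4*C1 + 5*C2 = -2. Solving gives C1 = 351236/68921, C2 = 1256442/344605.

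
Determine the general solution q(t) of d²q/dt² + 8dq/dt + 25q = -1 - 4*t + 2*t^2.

q = 331/15625 - 132*t/625 + 2*t**2/25 + C1*cos(3*t)*exp(-4*t) + C2*exp(-4*t)*sin(3*t)

Characteristic equation r² + 8r + 25 = 0 has discriminant (8)² - 4·(25) = -36 < 0, so r = -4 ± 3i.
Hence q_h = C1*cos(3*t)*exp(-4*t) + C2*exp(-4*t)*sin(3*t).
For the particular solution try q_p = A0 + A1*t + A2*t^2. Substituting and matching coefficients of each power of t gives A0 = 331/15625, A1 = -132/625, A2 = 2/25, so q_p = 331/15625 - 132*t/625 + 2*t^2/25.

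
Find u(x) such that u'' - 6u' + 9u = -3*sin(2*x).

u = -36*cos(2*x)/169 - 15*sin(2*x)/169 + C1*exp(3*x) + C2*x*exp(3*x)

Characteristic equation r² - 6r + 9 = 0 has discriminant (-6)² - 4·(9) = 0, so r = 3 is a repeated root.
Hence u_h = (C1 + C2*x)*exp(3*x).
Try u_p = A*cos(2*x) + B*sin(2*x). Substituting and equating the coefficients of cos(2x) and sin(2x) gives A = -36/169, B = -15/169, so u_p = -36*cos(2*x)/169 - 15*sin(2*x)/169.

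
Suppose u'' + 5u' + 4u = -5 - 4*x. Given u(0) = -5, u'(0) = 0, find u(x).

Characteristic equation r² + 5r + 4 = 0 factors as (r + 4)(r + 1) = 0, so r = -4, -1.
Hence u_h = C1*exp(-4*x) + C2*exp(-x).
For the particular solution try u_p = A0 + A1*x. Substituting and matching coefficients of each power of x gives A0 = 0, A1 = -1, so u_p = -x.
General solution: u = -x + C1*exp(-4*x) + C2*exp(-x).
Apply the initial conditions: u(0) = C1 + C2 = -5 and u'(0) = -1 - C2 - 4*C1 = 0. Solving gives C1 = 4/3, C2 = -19/3.

u = -x - 19*exp(-x)/3 + 4*exp(-4*x)/3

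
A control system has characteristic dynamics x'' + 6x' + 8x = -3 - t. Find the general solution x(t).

x = -9/32 - t/8 + C1*exp(-2*t) + C2*exp(-4*t)

Characteristic equation r² + 6r + 8 = 0 factors as (r + 2)(r + 4) = 0, so r = -2, -4.
Hence x_h = C1*exp(-2*t) + C2*exp(-4*t).
For the particular solution try x_p = A0 + A1*t. Substituting and matching coefficients of each power of t gives A0 = -9/32, A1 = -1/8, so x_p = -9/32 - t/8.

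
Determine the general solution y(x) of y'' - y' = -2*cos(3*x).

Characteristic equation r² - r = 0 factors as (r - 1)r = 0, so r = 1, 0.
Hence y_h = C1*exp(x) + C2.
Try y_p = A*cos(3*x) + B*sin(3*x). Substituting and equating the coefficients of cos(3x) and sin(3x) gives A = 1/5, B = 1/15, so y_p = cos(3*x)/5 + sin(3*x)/15.

y = C2 + cos(3*x)/5 + sin(3*x)/15 + C1*exp(x)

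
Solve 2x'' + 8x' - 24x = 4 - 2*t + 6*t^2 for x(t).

Divide through by 2: x'' + 4x' - 12x = 2 - t + 3*t^2.
Characteristic equation r² + 4r - 12 = 0 factors as (r + 6)(r - 2) = 0, so r = -6, 2.
Hence x_h = C1*exp(-6*t) + C2*exp(2*t).
For the particular solution try x_p = A0 + A1*t + A2*t^2. Substituting and matching coefficients of each power of t gives A0 = -17/72, A1 = -1/12, A2 = -1/4, so x_p = -17/72 - t^2/4 - t/12.

x = -17/72 - t**2/4 - t/12 + C1*exp(-6*t) + C2*exp(2*t)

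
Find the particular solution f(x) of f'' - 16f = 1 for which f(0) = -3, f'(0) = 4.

f = -1/16 - 63*exp(-4*x)/32 - 31*exp(4*x)/32

Characteristic equation r² - 16 = 0 factors as (r - 4)(r + 4) = 0, so r = 4, -4.
Hence f_h = C1*exp(4*x) + C2*exp(-4*x).
For the particular solution try f_p = A0. Substituting and matching coefficients of each power of x gives A0 = -1/16, so f_p = -1/16.
General solution: f = -1/16 + C1*exp(4*x) + C2*exp(-4*x).
Apply the initial conditions: f(0) = -1/16 + C1 + C2 = -3 and f'(0) = -4*C2 + 4*C1 = 4. Solving gives C1 = -31/32, C2 = -63/32.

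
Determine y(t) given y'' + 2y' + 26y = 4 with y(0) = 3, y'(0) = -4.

y = 2/13 - 3*exp(-t)*sin(5*t)/13 + 37*cos(5*t)*exp(-t)/13

Characteristic equation r² + 2r + 26 = 0 has discriminant (2)² - 4·(26) = -100 < 0, so r = -1 ± 5i.
Hence y_h = C1*cos(5*t)*exp(-t) + C2*exp(-t)*sin(5*t).
For the particular solution try y_p = A0. Substituting and matching coefficients of each power of t gives A0 = 2/13, so y_p = 2/13.
General solution: y = 2/13 + C1*cos(5*t)*exp(-t) + C2*exp(-t)*sin(5*t).
Apply the initial conditions: y(0) = 2/13 + C1 = 3 and y'(0) = -C1 + 5*C2 = -4. Solving gives C1 = 37/13, C2 = -3/13.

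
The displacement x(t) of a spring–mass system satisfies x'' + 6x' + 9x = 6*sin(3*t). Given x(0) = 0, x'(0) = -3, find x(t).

Characteristic equation r² + 6r + 9 = 0 has discriminant (6)² - 4·(9) = 0, so r = -3 is a repeated root.
Hence x_h = (C1 + C2*t)*exp(-3*t).
Try x_p = A*cos(3*t) + B*sin(3*t). Substituting and equating the coefficients of cos(3t) and sin(3t) gives A = -1/3, B = 0, so x_p = -cos(3*t)/3.
General solution: x = -cos(3*t)/3 + C1*exp(-3*t) + C2*t*exp(-3*t).
Apply the initial conditions: x(0) = -1/3 + C1 = 0 and x'(0) = C2 - 3*C1 = -3. Solving gives C1 = 1/3, C2 = -2.

x = -cos(3*t)/3 + exp(-3*t)/3 - 2*t*exp(-3*t)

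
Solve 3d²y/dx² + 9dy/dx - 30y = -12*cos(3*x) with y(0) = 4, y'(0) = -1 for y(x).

y = -18*sin(3*x)/221 + 38*cos(3*x)/221 + 143*exp(-5*x)/119 + 239*exp(2*x)/91

Divide through by 3: y'' + 3y' - 10y = -4*cos(3*x).
Characteristic equation r² + 3r - 10 = 0 factors as (r - 2)(r + 5) = 0, so r = 2, -5.
Hence y_h = C1*exp(2*x) + C2*exp(-5*x).
Try y_p = A*cos(3*x) + B*sin(3*x). Substituting and equating the coefficients of cos(3x) and sin(3x) gives A = 38/221, B = -18/221, so y_p = -18*sin(3*x)/221 + 38*cos(3*x)/221.
General solution: y = -18*sin(3*x)/221 + 38*cos(3*x)/221 + C1*exp(2*x) + C2*exp(-5*x).
Apply the initial conditions: y(0) = 38/221 + C1 + C2 = 4 and y'(0) = -54/221 - 5*C2 + 2*C1 = -1. Solving gives C1 = 239/91, C2 = 143/119.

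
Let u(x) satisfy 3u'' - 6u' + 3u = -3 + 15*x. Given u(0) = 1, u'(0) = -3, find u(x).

u = 9 - 8*exp(x) + 5*x

Divide through by 3: u'' - 2u' + u = -1 + 5*x.
Characteristic equation r² - 2r + 1 = 0 has discriminant (-2)² - 4·(1) = 0, so r = 1 is a repeated root.
Hence u_h = (C1 + C2*x)*exp(x).
For the particular solution try u_p = A0 + A1*x. Substituting and matching coefficients of each power of x gives A0 = 9, A1 = 5, so u_p = 9 + 5*x.
General solution: u = 9 + 5*x + C1*exp(x) + C2*x*exp(x).
Apply the initial conditions: u(0) = 9 + C1 = 1 and u'(0) = 5 + C1 + C2 = -3. Solving gives C1 = -8, C2 = 0.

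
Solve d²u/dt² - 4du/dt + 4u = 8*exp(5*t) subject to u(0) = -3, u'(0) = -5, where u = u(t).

u = -35*exp(2*t)/9 + 8*exp(5*t)/9 - 5*t*exp(2*t)/3

Characteristic equation r² - 4r + 4 = 0 has discriminant (-4)² - 4·(4) = 0, so r = 2 is a repeated root.
Hence u_h = (C1 + C2*t)*exp(2*t).
Try u_p = A*exp(5*t). Substituting into the equation and dividing by exp(5*t) gives A = 8/9, so u_p = 8*exp(5*t)/9.
General solution: u = 8*exp(5*t)/9 + C1*exp(2*t) + C2*t*exp(2*t).
Apply the initial conditions: u(0) = 8/9 + C1 = -3 and u'(0) = 40/9 + C2 + 2*C1 = -5. Solving gives C1 = -35/9, C2 = -5/3.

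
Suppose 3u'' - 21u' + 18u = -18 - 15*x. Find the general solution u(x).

Divide through by 3: u'' - 7u' + 6u = -6 - 5*x.
Characteristic equation r² - 7r + 6 = 0 factors as (r - 1)(r - 6) = 0, so r = 1, 6.
Hence u_h = C1*exp(x) + C2*exp(6*x).
For the particular solution try u_p = A0 + A1*x. Substituting and matching coefficients of each power of x gives A0 = -71/36, A1 = -5/6, so u_p = -71/36 - 5*x/6.

u = -71/36 - 5*x/6 + C1*exp(x) + C2*exp(6*x)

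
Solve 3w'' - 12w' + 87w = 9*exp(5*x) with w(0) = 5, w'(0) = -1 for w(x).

Divide through by 3: w'' - 4w' + 29w = 3*exp(5*x).
Characteristic equation r² - 4r + 29 = 0 has discriminant (-4)² - 4·(29) = -100 < 0, so r = 2 ± 5i.
Hence w_h = C1*cos(5*x)*exp(2*x) + C2*exp(2*x)*sin(5*x).
Try w_p = A*exp(5*x). Substituting into the equation and dividing by exp(5*x) gives A = 3/34, so w_p = 3*exp(5*x)/34.
General solution: w = 3*exp(5*x)/34 + C1*cos(5*x)*exp(2*x) + C2*exp(2*x)*sin(5*x).
Apply the initial conditions: w(0) = 3/34 + C1 = 5 and w'(0) = 15/34 + 2*C1 + 5*C2 = -1. Solving gives C1 = 167/34, C2 = -383/170.

w = 3*exp(5*x)/34 - 383*exp(2*x)*sin(5*x)/170 + 167*cos(5*x)*exp(2*x)/34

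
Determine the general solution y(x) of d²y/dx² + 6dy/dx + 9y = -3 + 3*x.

y = -5/9 + x/3 + C1*exp(-3*x) + C2*x*exp(-3*x)

Characteristic equation r² + 6r + 9 = 0 has discriminant (6)² - 4·(9) = 0, so r = -3 is a repeated root.
Hence y_h = (C1 + C2*x)*exp(-3*x).
For the particular solution try y_p = A0 + A1*x. Substituting and matching coefficients of each power of x gives A0 = -5/9, A1 = 1/3, so y_p = -5/9 + x/3.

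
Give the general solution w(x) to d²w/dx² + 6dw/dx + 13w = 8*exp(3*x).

w = exp(3*x)/5 + C1*cos(2*x)*exp(-3*x) + C2*exp(-3*x)*sin(2*x)

Characteristic equation r² + 6r + 13 = 0 has discriminant (6)² - 4·(13) = -16 < 0, so r = -3 ± 2i.
Hence w_h = C1*cos(2*x)*exp(-3*x) + C2*exp(-3*x)*sin(2*x).
Try w_p = A*exp(3*x). Substituting into the equation and dividing by exp(3*x) gives A = 1/5, so w_p = exp(3*x)/5.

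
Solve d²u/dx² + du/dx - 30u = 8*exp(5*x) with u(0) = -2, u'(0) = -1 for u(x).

u = -151*exp(5*x)/121 - 91*exp(-6*x)/121 + 8*x*exp(5*x)/11

Characteristic equation r² + r - 30 = 0 factors as (r + 6)(r - 5) = 0, so r = -6, 5.
Hence u_h = C1*exp(-6*x) + C2*exp(5*x).
Since exp(5*x) solves the homogeneous equation (r = 5 is a root of multiplicity 1), multiply the trial by x. Try u_p = A*x*exp(5*x). Substituting into the equation and dividing by exp(5*x) gives A = 8/11, so u_p = 8*x*exp(5*x)/11.
General solution: u = C1*exp(-6*x) + C2*exp(5*x) + 8*x*exp(5*x)/11.
Apply the initial conditions: u(0) = C1 + C2 = -2 and u'(0) = 8/11 - 6*C1 + 5*C2 = -1. Solving gives C1 = -91/121, C2 = -151/121.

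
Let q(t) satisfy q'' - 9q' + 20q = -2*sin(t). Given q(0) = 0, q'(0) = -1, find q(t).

q = -19*sin(t)/221 - 14*exp(5*t)/13 - 9*cos(t)/221 + 19*exp(4*t)/17

Characteristic equation r² - 9r + 20 = 0 factors as (r - 5)(r - 4) = 0, so r = 5, 4.
Hence q_h = C1*exp(5*t) + C2*exp(4*t).
Try q_p = A*cos(t) + B*sin(t). Substituting and equating the coefficients of cos(t) and sin(t) gives A = -9/221, B = -19/221, so q_p = -19*sin(t)/221 - 9*cos(t)/221.
General solution: q = -19*sin(t)/221 - 9*cos(t)/221 + C1*exp(5*t) + C2*exp(4*t).
Apply the initial conditions: q(0) = -9/221 + C1 + C2 = 0 and q'(0) = -19/221 + 4*C2 + 5*C1 = -1. Solving gives C1 = -14/13, C2 = 19/17.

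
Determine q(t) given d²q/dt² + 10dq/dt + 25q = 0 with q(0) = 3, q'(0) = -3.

Characteristic equation r² + 10r + 25 = 0 has discriminant (10)² - 4·(25) = 0, so r = -5 is a repeated root.
Hence q_h = (C1 + C2*t)*exp(-5*t).
Apply the initial conditions: q(0) = C1 = 3 and q'(0) = C2 - 5*C1 = -3. Solving gives C1 = 3, C2 = 12.

q = 3*exp(-5*t) + 12*t*exp(-5*t)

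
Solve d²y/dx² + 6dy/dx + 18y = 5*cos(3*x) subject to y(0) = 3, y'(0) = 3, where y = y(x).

y = cos(3*x)/9 + 2*sin(3*x)/9 + 11*exp(-3*x)*sin(3*x)/3 + 26*cos(3*x)*exp(-3*x)/9

Characteristic equation r² + 6r + 18 = 0 has discriminant (6)² - 4·(18) = -36 < 0, so r = -3 ± 3i.
Hence y_h = C1*cos(3*x)*exp(-3*x) + C2*exp(-3*x)*sin(3*x).
Try y_p = A*cos(3*x) + B*sin(3*x). Substituting and equating the coefficients of cos(3x) and sin(3x) gives A = 1/9, B = 2/9, so y_p = cos(3*x)/9 + 2*sin(3*x)/9.
General solution: y = cos(3*x)/9 + 2*sin(3*x)/9 + C1*cos(3*x)*exp(-3*x) + C2*exp(-3*x)*sin(3*x).
Apply the initial conditions: y(0) = 1/9 + C1 = 3 and y'(0) = 2/3 - 3*C1 + 3*C2 = 3. Solving gives C1 = 26/9, C2 = 11/3.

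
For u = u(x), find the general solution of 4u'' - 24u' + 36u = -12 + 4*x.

Divide through by 4: u'' - 6u' + 9u = -3 + x.
Characteristic equation r² - 6r + 9 = 0 has discriminant (-6)² - 4·(9) = 0, so r = 3 is a repeated root.
Hence u_h = (C1 + C2*x)*exp(3*x).
For the particular solution try u_p = A0 + A1*x. Substituting and matching coefficients of each power of x gives A0 = -7/27, A1 = 1/9, so u_p = -7/27 + x/9.

u = -7/27 + x/9 + C1*exp(3*x) + C2*x*exp(3*x)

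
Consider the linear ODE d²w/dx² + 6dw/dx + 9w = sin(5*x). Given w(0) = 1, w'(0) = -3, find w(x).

Characteristic equation r² + 6r + 9 = 0 has discriminant (6)² - 4·(9) = 0, so r = -3 is a repeated root.
Hence w_h = (C1 + C2*x)*exp(-3*x).
Try w_p = A*cos(5*x) + B*sin(5*x). Substituting and equating the coefficients of cos(5x) and sin(5x) gives A = -15/578, B = -4/289, so w_p = -15*cos(5*x)/578 - 4*sin(5*x)/289.
General solution: w = -15*cos(5*x)/578 - 4*sin(5*x)/289 + C1*exp(-3*x) + C2*x*exp(-3*x).
Apply the initial conditions: w(0) = -15/578 + C1 = 1 and w'(0) = -20/289 + C2 - 3*C1 = -3. Solving gives C1 = 593/578, C2 = 5/34.

w = -15*cos(5*x)/578 - 4*sin(5*x)/289 + 593*exp(-3*x)/578 + 5*x*exp(-3*x)/34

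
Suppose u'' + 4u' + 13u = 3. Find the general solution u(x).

u = 3/13 + C1*cos(3*x)*exp(-2*x) + C2*exp(-2*x)*sin(3*x)

Characteristic equation r² + 4r + 13 = 0 has discriminant (4)² - 4·(13) = -36 < 0, so r = -2 ± 3i.
Hence u_h = C1*cos(3*x)*exp(-2*x) + C2*exp(-2*x)*sin(3*x).
For the particular solution try u_p = A0. Substituting and matching coefficients of each power of x gives A0 = 3/13, so u_p = 3/13.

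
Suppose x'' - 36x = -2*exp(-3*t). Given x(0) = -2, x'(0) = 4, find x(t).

x = -37*exp(6*t)/54 - 25*exp(-6*t)/18 + 2*exp(-3*t)/27

Characteristic equation r² - 36 = 0 factors as (r - 6)(r + 6) = 0, so r = 6, -6.
Hence x_h = C1*exp(6*t) + C2*exp(-6*t).
Try x_p = A*exp(-3*t). Substituting into the equation and dividing by exp(-3*t) gives A = 2/27, so x_p = 2*exp(-3*t)/27.
General solution: x = 2*exp(-3*t)/27 + C1*exp(6*t) + C2*exp(-6*t).
Apply the initial conditions: x(0) = 2/27 + C1 + C2 = -2 and x'(0) = -2/9 - 6*C2 + 6*C1 = 4. Solving gives C1 = -37/54, C2 = -25/18.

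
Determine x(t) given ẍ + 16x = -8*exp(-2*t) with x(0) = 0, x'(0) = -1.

x = -9*sin(4*t)/20 - 2*exp(-2*t)/5 + 2*cos(4*t)/5

Characteristic equation r² + 16 = 0 has discriminant (0)² - 4·(16) = -64 < 0, so r = ± 4i.
Hence x_h = C1*cos(4*t) + C2*sin(4*t).
Try x_p = A*exp(-2*t). Substituting into the equation and dividing by exp(-2*t) gives A = -2/5, so x_p = -2*exp(-2*t)/5.
General solution: x = -2*exp(-2*t)/5 + C1*cos(4*t) + C2*sin(4*t).
Apply the initial conditions: x(0) = -2/5 + C1 = 0 and x'(0) = 4/5 + 4*C2 = -1. Solving gives C1 = 2/5, C2 = -9/20.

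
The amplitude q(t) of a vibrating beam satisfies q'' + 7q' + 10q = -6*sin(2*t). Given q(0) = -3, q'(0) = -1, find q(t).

Characteristic equation r² + 7r + 10 = 0 factors as (r + 5)(r + 2) = 0, so r = -5, -2.
Hence q_h = C1*exp(-5*t) + C2*exp(-2*t).
Try q_p = A*cos(2*t) + B*sin(2*t). Substituting and equating the coefficients of cos(2t) and sin(2t) gives A = 21/58, B = -9/58, so q_p = -9*sin(2*t)/58 + 21*cos(2*t)/58.
General solution: q = -9*sin(2*t)/58 + 21*cos(2*t)/58 + C1*exp(-5*t) + C2*exp(-2*t).
Apply the initial conditions: q(0) = 21/58 + C1 + C2 = -3 and q'(0) = -9/29 - 5*C1 - 2*C2 = -1. Solving gives C1 = 215/87, C2 = -35/6.

q = -35*exp(-2*t)/6 - 9*sin(2*t)/58 + 21*cos(2*t)/58 + 215*exp(-5*t)/87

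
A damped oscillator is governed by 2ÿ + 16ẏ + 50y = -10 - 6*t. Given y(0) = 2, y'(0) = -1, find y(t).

y = -101/625 - 3*t/25 + 1351*cos(3*t)*exp(-4*t)/625 + 1618*exp(-4*t)*sin(3*t)/625

Divide through by 2: y'' + 8y' + 25y = -5 - 3*t.
Characteristic equation r² + 8r + 25 = 0 has discriminant (8)² - 4·(25) = -36 < 0, so r = -4 ± 3i.
Hence y_h = C1*cos(3*t)*exp(-4*t) + C2*exp(-4*t)*sin(3*t).
For the particular solution try y_p = A0 + A1*t. Substituting and matching coefficients of each power of t gives A0 = -101/625, A1 = -3/25, so y_p = -101/625 - 3*t/25.
General solution: y = -101/625 - 3*t/25 + C1*cos(3*t)*exp(-4*t) + C2*exp(-4*t)*sin(3*t).
Apply the initial conditions: y(0) = -101/625 + C1 = 2 and y'(0) = -3/25 - 4*C1 + 3*C2 = -1. Solving gives C1 = 1351/625, C2 = 1618/625.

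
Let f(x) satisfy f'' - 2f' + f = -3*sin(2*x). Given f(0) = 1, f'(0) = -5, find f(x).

Characteristic equation r² - 2r + 1 = 0 has discriminant (-2)² - 4·(1) = 0, so r = 1 is a repeated root.
Hence f_h = (C1 + C2*x)*exp(x).
Try f_p = A*cos(2*x) + B*sin(2*x). Substituting and equating the coefficients of cos(2x) and sin(2x) gives A = -12/25, B = 9/25, so f_p = -12*cos(2*x)/25 + 9*sin(2*x)/25.
General solution: f = -12*cos(2*x)/25 + 9*sin(2*x)/25 + C1*exp(x) + C2*x*exp(x).
Apply the initial conditions: f(0) = -12/25 + C1 = 1 and f'(0) = 18/25 + C1 + C2 = -5. Solving gives C1 = 37/25, C2 = -36/5.

f = -12*cos(2*x)/25 + 9*sin(2*x)/25 + 37*exp(x)/25 - 36*x*exp(x)/5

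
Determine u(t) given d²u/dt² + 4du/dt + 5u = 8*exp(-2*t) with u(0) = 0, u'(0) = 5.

Characteristic equation r² + 4r + 5 = 0 has discriminant (4)² - 4·(5) = -4 < 0, so r = -2 ± i.
Hence u_h = C1*cos(t)*exp(-2*t) + C2*exp(-2*t)*sin(t).
Try u_p = A*exp(-2*t). Substituting into the equation and dividing by exp(-2*t) gives A = 8, so u_p = 8*exp(-2*t).
General solution: u = 8*exp(-2*t) + C1*cos(t)*exp(-2*t) + C2*exp(-2*t)*sin(t).
Apply the initial conditions: u(0) = 8 + C1 = 0 and u'(0) = -16 + C2 - 2*C1 = 5. Solving gives C1 = -8, C2 = 5.

u = 8*exp(-2*t) - 8*cos(t)*exp(-2*t) + 5*exp(-2*t)*sin(t)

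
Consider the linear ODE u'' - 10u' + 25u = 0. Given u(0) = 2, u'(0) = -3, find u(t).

u = 2*exp(5*t) - 13*t*exp(5*t)

Characteristic equation r² - 10r + 25 = 0 has discriminant (-10)² - 4·(25) = 0, so r = 5 is a repeated root.
Hence u_h = (C1 + C2*t)*exp(5*t).
Apply the initial conditions: u(0) = C1 = 2 and u'(0) = C2 + 5*C1 = -3. Solving gives C1 = 2, C2 = -13.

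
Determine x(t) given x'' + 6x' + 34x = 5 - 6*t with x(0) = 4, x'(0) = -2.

x = 103/578 - 3*t/17 + 2209*cos(5*t)*exp(-3*t)/578 + 5573*exp(-3*t)*sin(5*t)/2890

Characteristic equation r² + 6r + 34 = 0 has discriminant (6)² - 4·(34) = -100 < 0, so r = -3 ± 5i.
Hence x_h = C1*cos(5*t)*exp(-3*t) + C2*exp(-3*t)*sin(5*t).
For the particular solution try x_p = A0 + A1*t. Substituting and matching coefficients of each power of t gives A0 = 103/578, A1 = -3/17, so x_p = 103/578 - 3*t/17.
General solution: x = 103/578 - 3*t/17 + C1*cos(5*t)*exp(-3*t) + C2*exp(-3*t)*sin(5*t).
Apply the initial conditions: x(0) = 103/578 + C1 = 4 and x'(0) = -3/17 - 3*C1 + 5*C2 = -2. Solving gives C1 = 2209/578, C2 = 5573/2890.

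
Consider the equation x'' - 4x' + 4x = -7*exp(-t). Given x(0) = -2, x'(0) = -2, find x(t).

x = -11*exp(2*t)/9 - 7*exp(-t)/9 - t*exp(2*t)/3

Characteristic equation r² - 4r + 4 = 0 has discriminant (-4)² - 4·(4) = 0, so r = 2 is a repeated root.
Hence x_h = (C1 + C2*t)*exp(2*t).
Try x_p = A*exp(-t). Substituting into the equation and dividing by exp(-t) gives A = -7/9, so x_p = -7*exp(-t)/9.
General solution: x = -7*exp(-t)/9 + C1*exp(2*t) + C2*t*exp(2*t).
Apply the initial conditions: x(0) = -7/9 + C1 = -2 and x'(0) = 7/9 + C2 + 2*C1 = -2. Solving gives C1 = -11/9, C2 = -1/3.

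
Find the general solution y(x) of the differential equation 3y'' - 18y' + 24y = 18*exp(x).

Divide through by 3: y'' - 6y' + 8y = 6*exp(x).
Characteristic equation r² - 6r + 8 = 0 factors as (r - 2)(r - 4) = 0, so r = 2, 4.
Hence y_h = C1*exp(2*x) + C2*exp(4*x).
Try y_p = A*exp(x). Substituting into the equation and dividing by exp(x) gives A = 2, so y_p = 2*exp(x).

y = 2*exp(x) + C1*exp(2*x) + C2*exp(4*x)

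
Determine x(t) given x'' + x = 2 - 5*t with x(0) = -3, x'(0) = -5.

Characteristic equation r² + 1 = 0 has discriminant (0)² - 4·(1) = -4 < 0, so r = ± i.
Hence x_h = C1*cos(t) + C2*sin(t).
For the particular solution try x_p = A0 + A1*t. Substituting and matching coefficients of each power of t gives A0 = 2, A1 = -5, so x_p = 2 - 5*t.
General solution: x = 2 - 5*t + C1*cos(t) + C2*sin(t).
Apply the initial conditions: x(0) = 2 + C1 = -3 and x'(0) = -5 + C2 = -5. Solving gives C1 = -5, C2 = 0.

x = 2 - 5*t - 5*cos(t)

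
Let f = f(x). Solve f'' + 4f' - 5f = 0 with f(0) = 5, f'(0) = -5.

f = 5*exp(-5*x)/3 + 10*exp(x)/3

Characteristic equation r² + 4r - 5 = 0 factors as (r - 1)(r + 5) = 0, so r = 1, -5.
Hence f_h = C1*exp(x) + C2*exp(-5*x).
Apply the initial conditions: f(0) = C1 + C2 = 5 and f'(0) = C1 - 5*C2 = -5. Solving gives C1 = 10/3, C2 = 5/3.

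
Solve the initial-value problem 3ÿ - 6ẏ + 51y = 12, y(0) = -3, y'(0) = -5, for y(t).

Divide through by 3: y'' - 2y' + 17y = 4.
Characteristic equation r² - 2r + 17 = 0 has discriminant (-2)² - 4·(17) = -64 < 0, so r = 1 ± 4i.
Hence y_h = C1*cos(4*t)*exp(t) + C2*exp(t)*sin(4*t).
For the particular solution try y_p = A0. Substituting and matching coefficients of each power of t gives A0 = 4/17, so y_p = 4/17.
General solution: y = 4/17 + C1*cos(4*t)*exp(t) + C2*exp(t)*sin(4*t).
Apply the initial conditions: y(0) = 4/17 + C1 = -3 and y'(0) = C1 + 4*C2 = -5. Solving gives C1 = -55/17, C2 = -15/34.

y = 4/17 - 55*cos(4*t)*exp(t)/17 - 15*exp(t)*sin(4*t)/34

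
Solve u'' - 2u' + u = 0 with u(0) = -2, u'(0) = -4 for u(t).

u = -2*exp(t) - 2*t*exp(t)

Characteristic equation r² - 2r + 1 = 0 has discriminant (-2)² - 4·(1) = 0, so r = 1 is a repeated root.
Hence u_h = (C1 + C2*t)*exp(t).
Apply the initial conditions: u(0) = C1 = -2 and u'(0) = C1 + C2 = -4. Solving gives C1 = -2, C2 = -2.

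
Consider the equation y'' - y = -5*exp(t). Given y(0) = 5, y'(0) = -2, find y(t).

Characteristic equation r² - 1 = 0 factors as (r + 1)(r - 1) = 0, so r = -1, 1.
Hence y_h = C1*exp(-t) + C2*exp(t).
Since exp(t) solves the homogeneous equation (r = 1 is a root of multiplicity 1), multiply the trial by t. Try y_p = A*t*exp(t). Substituting into the equation and dividing by exp(t) gives A = -5/2, so y_p = -5*t*exp(t)/2.
General solution: y = C1*exp(-t) + C2*exp(t) - 5*t*exp(t)/2.
Apply the initial conditions: y(0) = C1 + C2 = 5 and y'(0) = -5/2 + C2 - C1 = -2. Solving gives C1 = 9/4, C2 = 11/4.

y = 9*exp(-t)/4 + 11*exp(t)/4 - 5*t*exp(t)/2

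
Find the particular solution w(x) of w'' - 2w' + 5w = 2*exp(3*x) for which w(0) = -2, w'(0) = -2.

Characteristic equation r² - 2r + 5 = 0 has discriminant (-2)² - 4·(5) = -16 < 0, so r = 1 ± 2i.
Hence w_h = C1*cos(2*x)*exp(x) + C2*exp(x)*sin(2*x).
Try w_p = A*exp(3*x). Substituting into the equation and dividing by exp(3*x) gives A = 1/4, so w_p = exp(3*x)/4.
General solution: w = exp(3*x)/4 + C1*cos(2*x)*exp(x) + C2*exp(x)*sin(2*x).
Apply the initial conditions: w(0) = 1/4 + C1 = -2 and w'(0) = 3/4 + C1 + 2*C2 = -2. Solving gives C1 = -9/4, C2 = -1/4.

w = exp(3*x)/4 - 9*cos(2*x)*exp(x)/4 - exp(x)*sin(2*x)/4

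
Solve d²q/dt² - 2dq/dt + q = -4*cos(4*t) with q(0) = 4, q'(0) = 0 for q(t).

q = 32*sin(4*t)/289 + 60*cos(4*t)/289 + 1096*exp(t)/289 - 72*t*exp(t)/17

Characteristic equation r² - 2r + 1 = 0 has discriminant (-2)² - 4·(1) = 0, so r = 1 is a repeated root.
Hence q_h = (C1 + C2*t)*exp(t).
Try q_p = A*cos(4*t) + B*sin(4*t). Substituting and equating the coefficients of cos(4t) and sin(4t) gives A = 60/289, B = 32/289, so q_p = 32*sin(4*t)/289 + 60*cos(4*t)/289.
General solution: q = 32*sin(4*t)/289 + 60*cos(4*t)/289 + C1*exp(t) + C2*t*exp(t).
Apply the initial conditions: q(0) = 60/289 + C1 = 4 and q'(0) = 128/289 + C1 + C2 = 0. Solving gives C1 = 1096/289, C2 = -72/17.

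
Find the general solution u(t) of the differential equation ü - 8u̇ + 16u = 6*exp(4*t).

u = C1*exp(4*t) + 3*t**2*exp(4*t) + C2*t*exp(4*t)

Characteristic equation r² - 8r + 16 = 0 has discriminant (-8)² - 4·(16) = 0, so r = 4 is a repeated root.
Hence u_h = (C1 + C2*t)*exp(4*t).
Since exp(4*t) solves the homogeneous equation (r = 4 is a root of multiplicity 2), multiply the trial by t^2. Try u_p = A*t^2*exp(4*t). Substituting into the equation and dividing by exp(4*t) gives A = 3, so u_p = 3*t^2*exp(4*t).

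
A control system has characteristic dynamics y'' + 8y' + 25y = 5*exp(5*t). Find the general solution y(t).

y = exp(5*t)/18 + C1*cos(3*t)*exp(-4*t) + C2*exp(-4*t)*sin(3*t)

Characteristic equation r² + 8r + 25 = 0 has discriminant (8)² - 4·(25) = -36 < 0, so r = -4 ± 3i.
Hence y_h = C1*cos(3*t)*exp(-4*t) + C2*exp(-4*t)*sin(3*t).
Try y_p = A*exp(5*t). Substituting into the equation and dividing by exp(5*t) gives A = 1/18, so y_p = exp(5*t)/18.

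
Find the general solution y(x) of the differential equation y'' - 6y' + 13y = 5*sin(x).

y = sin(x)/3 + cos(x)/6 + C1*cos(2*x)*exp(3*x) + C2*exp(3*x)*sin(2*x)

Characteristic equation r² - 6r + 13 = 0 has discriminant (-6)² - 4·(13) = -16 < 0, so r = 3 ± 2i.
Hence y_h = C1*cos(2*x)*exp(3*x) + C2*exp(3*x)*sin(2*x).
Try y_p = A*cos(x) + B*sin(x). Substituting and equating the coefficients of cos(x) and sin(x) gives A = 1/6, B = 1/3, so y_p = sin(x)/3 + cos(x)/6.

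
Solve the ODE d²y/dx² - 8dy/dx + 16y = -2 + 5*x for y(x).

Characteristic equation r² - 8r + 16 = 0 has discriminant (-8)² - 4·(16) = 0, so r = 4 is a repeated root.
Hence y_h = (C1 + C2*x)*exp(4*x).
For the particular solution try y_p = A0 + A1*x. Substituting and matching coefficients of each power of x gives A0 = 1/32, A1 = 5/16, so y_p = 1/32 + 5*x/16.

y = 1/32 + 5*x/16 + C1*exp(4*x) + C2*x*exp(4*x)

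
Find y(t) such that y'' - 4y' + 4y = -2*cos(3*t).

y = 10*cos(3*t)/169 + 24*sin(3*t)/169 + C1*exp(2*t) + C2*t*exp(2*t)

Characteristic equation r² - 4r + 4 = 0 has discriminant (-4)² - 4·(4) = 0, so r = 2 is a repeated root.
Hence y_h = (C1 + C2*t)*exp(2*t).
Try y_p = A*cos(3*t) + B*sin(3*t). Substituting and equating the coefficients of cos(3t) and sin(3t) gives A = 10/169, B = 24/169, so y_p = 10*cos(3*t)/169 + 24*sin(3*t)/169.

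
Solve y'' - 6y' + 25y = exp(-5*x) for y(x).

Characteristic equation r² - 6r + 25 = 0 has discriminant (-6)² - 4·(25) = -64 < 0, so r = 3 ± 4i.
Hence y_h = C1*cos(4*x)*exp(3*x) + C2*exp(3*x)*sin(4*x).
Try y_p = A*exp(-5*x). Substituting into the equation and dividing by exp(-5*x) gives A = 1/80, so y_p = exp(-5*x)/80.

y = exp(-5*x)/80 + C1*cos(4*x)*exp(3*x) + C2*exp(3*x)*sin(4*x)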